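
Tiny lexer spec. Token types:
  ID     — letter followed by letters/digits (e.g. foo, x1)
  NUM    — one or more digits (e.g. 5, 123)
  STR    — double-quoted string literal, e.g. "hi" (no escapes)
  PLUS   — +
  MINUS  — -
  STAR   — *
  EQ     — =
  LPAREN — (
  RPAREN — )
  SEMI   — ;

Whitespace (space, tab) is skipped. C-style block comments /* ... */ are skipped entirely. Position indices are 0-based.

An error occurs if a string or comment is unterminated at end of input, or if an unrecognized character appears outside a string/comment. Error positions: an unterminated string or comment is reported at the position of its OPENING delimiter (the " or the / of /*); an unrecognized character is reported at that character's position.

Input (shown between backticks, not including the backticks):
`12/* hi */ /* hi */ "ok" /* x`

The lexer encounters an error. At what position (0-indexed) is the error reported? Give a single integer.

pos=0: emit NUM '12' (now at pos=2)
pos=2: enter COMMENT mode (saw '/*')
exit COMMENT mode (now at pos=10)
pos=11: enter COMMENT mode (saw '/*')
exit COMMENT mode (now at pos=19)
pos=20: enter STRING mode
pos=20: emit STR "ok" (now at pos=24)
pos=25: enter COMMENT mode (saw '/*')
pos=25: ERROR — unterminated comment (reached EOF)

Answer: 25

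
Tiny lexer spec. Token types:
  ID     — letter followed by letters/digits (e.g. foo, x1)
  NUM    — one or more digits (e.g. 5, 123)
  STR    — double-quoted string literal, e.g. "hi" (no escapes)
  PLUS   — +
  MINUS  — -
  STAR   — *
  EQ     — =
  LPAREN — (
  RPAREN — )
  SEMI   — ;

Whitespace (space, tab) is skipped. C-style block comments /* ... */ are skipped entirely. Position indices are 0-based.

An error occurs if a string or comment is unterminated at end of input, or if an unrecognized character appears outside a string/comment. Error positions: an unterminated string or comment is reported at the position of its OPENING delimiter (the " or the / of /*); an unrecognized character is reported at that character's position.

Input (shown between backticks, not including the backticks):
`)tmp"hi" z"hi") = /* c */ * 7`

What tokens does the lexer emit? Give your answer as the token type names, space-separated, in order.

pos=0: emit RPAREN ')'
pos=1: emit ID 'tmp' (now at pos=4)
pos=4: enter STRING mode
pos=4: emit STR "hi" (now at pos=8)
pos=9: emit ID 'z' (now at pos=10)
pos=10: enter STRING mode
pos=10: emit STR "hi" (now at pos=14)
pos=14: emit RPAREN ')'
pos=16: emit EQ '='
pos=18: enter COMMENT mode (saw '/*')
exit COMMENT mode (now at pos=25)
pos=26: emit STAR '*'
pos=28: emit NUM '7' (now at pos=29)
DONE. 9 tokens: [RPAREN, ID, STR, ID, STR, RPAREN, EQ, STAR, NUM]

Answer: RPAREN ID STR ID STR RPAREN EQ STAR NUM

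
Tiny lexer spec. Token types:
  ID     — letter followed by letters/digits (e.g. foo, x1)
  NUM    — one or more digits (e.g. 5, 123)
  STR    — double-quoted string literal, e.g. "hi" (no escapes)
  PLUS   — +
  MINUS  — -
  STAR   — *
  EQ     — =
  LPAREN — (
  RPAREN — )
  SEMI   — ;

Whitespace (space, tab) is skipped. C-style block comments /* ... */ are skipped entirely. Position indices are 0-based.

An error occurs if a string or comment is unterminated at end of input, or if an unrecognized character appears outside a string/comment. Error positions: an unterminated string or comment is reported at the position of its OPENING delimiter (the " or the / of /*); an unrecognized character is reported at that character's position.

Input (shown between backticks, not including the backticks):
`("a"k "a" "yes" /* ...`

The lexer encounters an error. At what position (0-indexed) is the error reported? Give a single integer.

pos=0: emit LPAREN '('
pos=1: enter STRING mode
pos=1: emit STR "a" (now at pos=4)
pos=4: emit ID 'k' (now at pos=5)
pos=6: enter STRING mode
pos=6: emit STR "a" (now at pos=9)
pos=10: enter STRING mode
pos=10: emit STR "yes" (now at pos=15)
pos=16: enter COMMENT mode (saw '/*')
pos=16: ERROR — unterminated comment (reached EOF)

Answer: 16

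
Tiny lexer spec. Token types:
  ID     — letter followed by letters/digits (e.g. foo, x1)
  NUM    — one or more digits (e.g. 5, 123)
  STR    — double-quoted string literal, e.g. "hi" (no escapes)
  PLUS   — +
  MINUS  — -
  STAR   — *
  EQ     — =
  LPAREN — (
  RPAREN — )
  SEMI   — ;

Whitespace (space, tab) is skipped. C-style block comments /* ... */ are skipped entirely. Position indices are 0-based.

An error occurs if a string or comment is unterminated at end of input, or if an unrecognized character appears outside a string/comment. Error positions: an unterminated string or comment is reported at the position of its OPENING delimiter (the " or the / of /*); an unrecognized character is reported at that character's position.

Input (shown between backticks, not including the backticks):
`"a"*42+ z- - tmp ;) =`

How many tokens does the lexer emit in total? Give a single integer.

pos=0: enter STRING mode
pos=0: emit STR "a" (now at pos=3)
pos=3: emit STAR '*'
pos=4: emit NUM '42' (now at pos=6)
pos=6: emit PLUS '+'
pos=8: emit ID 'z' (now at pos=9)
pos=9: emit MINUS '-'
pos=11: emit MINUS '-'
pos=13: emit ID 'tmp' (now at pos=16)
pos=17: emit SEMI ';'
pos=18: emit RPAREN ')'
pos=20: emit EQ '='
DONE. 11 tokens: [STR, STAR, NUM, PLUS, ID, MINUS, MINUS, ID, SEMI, RPAREN, EQ]

Answer: 11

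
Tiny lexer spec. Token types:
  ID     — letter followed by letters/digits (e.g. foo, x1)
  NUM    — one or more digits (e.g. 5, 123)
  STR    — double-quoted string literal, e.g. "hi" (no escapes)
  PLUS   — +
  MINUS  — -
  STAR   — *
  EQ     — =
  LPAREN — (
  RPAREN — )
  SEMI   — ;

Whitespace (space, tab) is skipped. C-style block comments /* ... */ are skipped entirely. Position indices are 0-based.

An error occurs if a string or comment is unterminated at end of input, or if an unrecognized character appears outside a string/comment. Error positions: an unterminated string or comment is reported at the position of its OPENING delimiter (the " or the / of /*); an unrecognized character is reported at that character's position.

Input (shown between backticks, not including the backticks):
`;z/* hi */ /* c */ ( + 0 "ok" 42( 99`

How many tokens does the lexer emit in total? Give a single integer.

Answer: 9

Derivation:
pos=0: emit SEMI ';'
pos=1: emit ID 'z' (now at pos=2)
pos=2: enter COMMENT mode (saw '/*')
exit COMMENT mode (now at pos=10)
pos=11: enter COMMENT mode (saw '/*')
exit COMMENT mode (now at pos=18)
pos=19: emit LPAREN '('
pos=21: emit PLUS '+'
pos=23: emit NUM '0' (now at pos=24)
pos=25: enter STRING mode
pos=25: emit STR "ok" (now at pos=29)
pos=30: emit NUM '42' (now at pos=32)
pos=32: emit LPAREN '('
pos=34: emit NUM '99' (now at pos=36)
DONE. 9 tokens: [SEMI, ID, LPAREN, PLUS, NUM, STR, NUM, LPAREN, NUM]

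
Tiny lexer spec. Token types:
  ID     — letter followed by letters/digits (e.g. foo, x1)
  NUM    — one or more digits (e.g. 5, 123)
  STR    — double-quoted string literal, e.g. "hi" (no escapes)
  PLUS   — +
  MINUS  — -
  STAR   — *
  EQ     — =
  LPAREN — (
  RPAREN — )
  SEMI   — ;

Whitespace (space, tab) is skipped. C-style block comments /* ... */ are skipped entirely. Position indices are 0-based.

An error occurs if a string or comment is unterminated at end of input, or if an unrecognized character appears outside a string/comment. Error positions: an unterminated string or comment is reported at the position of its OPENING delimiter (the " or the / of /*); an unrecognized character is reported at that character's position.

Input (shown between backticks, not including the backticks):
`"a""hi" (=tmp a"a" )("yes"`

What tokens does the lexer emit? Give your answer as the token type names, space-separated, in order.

pos=0: enter STRING mode
pos=0: emit STR "a" (now at pos=3)
pos=3: enter STRING mode
pos=3: emit STR "hi" (now at pos=7)
pos=8: emit LPAREN '('
pos=9: emit EQ '='
pos=10: emit ID 'tmp' (now at pos=13)
pos=14: emit ID 'a' (now at pos=15)
pos=15: enter STRING mode
pos=15: emit STR "a" (now at pos=18)
pos=19: emit RPAREN ')'
pos=20: emit LPAREN '('
pos=21: enter STRING mode
pos=21: emit STR "yes" (now at pos=26)
DONE. 10 tokens: [STR, STR, LPAREN, EQ, ID, ID, STR, RPAREN, LPAREN, STR]

Answer: STR STR LPAREN EQ ID ID STR RPAREN LPAREN STR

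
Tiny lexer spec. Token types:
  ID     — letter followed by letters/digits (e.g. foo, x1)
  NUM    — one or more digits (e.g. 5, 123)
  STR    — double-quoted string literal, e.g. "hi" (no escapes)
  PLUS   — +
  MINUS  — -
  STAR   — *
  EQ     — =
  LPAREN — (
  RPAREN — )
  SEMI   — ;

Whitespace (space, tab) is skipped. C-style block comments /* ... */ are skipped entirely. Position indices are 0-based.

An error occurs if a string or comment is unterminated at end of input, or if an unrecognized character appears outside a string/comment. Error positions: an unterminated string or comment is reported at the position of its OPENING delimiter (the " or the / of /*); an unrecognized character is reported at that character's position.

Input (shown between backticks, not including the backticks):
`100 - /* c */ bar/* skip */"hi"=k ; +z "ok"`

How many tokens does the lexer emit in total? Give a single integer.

Answer: 10

Derivation:
pos=0: emit NUM '100' (now at pos=3)
pos=4: emit MINUS '-'
pos=6: enter COMMENT mode (saw '/*')
exit COMMENT mode (now at pos=13)
pos=14: emit ID 'bar' (now at pos=17)
pos=17: enter COMMENT mode (saw '/*')
exit COMMENT mode (now at pos=27)
pos=27: enter STRING mode
pos=27: emit STR "hi" (now at pos=31)
pos=31: emit EQ '='
pos=32: emit ID 'k' (now at pos=33)
pos=34: emit SEMI ';'
pos=36: emit PLUS '+'
pos=37: emit ID 'z' (now at pos=38)
pos=39: enter STRING mode
pos=39: emit STR "ok" (now at pos=43)
DONE. 10 tokens: [NUM, MINUS, ID, STR, EQ, ID, SEMI, PLUS, ID, STR]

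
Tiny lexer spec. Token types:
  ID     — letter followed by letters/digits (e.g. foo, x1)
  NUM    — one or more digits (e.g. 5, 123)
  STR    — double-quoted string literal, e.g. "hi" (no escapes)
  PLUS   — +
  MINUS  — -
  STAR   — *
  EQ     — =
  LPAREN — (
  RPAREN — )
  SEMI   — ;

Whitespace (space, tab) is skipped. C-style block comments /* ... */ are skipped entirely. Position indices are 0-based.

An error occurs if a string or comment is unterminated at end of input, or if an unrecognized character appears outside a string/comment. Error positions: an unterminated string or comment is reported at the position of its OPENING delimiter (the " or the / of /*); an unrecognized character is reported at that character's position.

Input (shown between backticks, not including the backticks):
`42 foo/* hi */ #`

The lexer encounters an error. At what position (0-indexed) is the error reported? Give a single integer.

Answer: 15

Derivation:
pos=0: emit NUM '42' (now at pos=2)
pos=3: emit ID 'foo' (now at pos=6)
pos=6: enter COMMENT mode (saw '/*')
exit COMMENT mode (now at pos=14)
pos=15: ERROR — unrecognized char '#'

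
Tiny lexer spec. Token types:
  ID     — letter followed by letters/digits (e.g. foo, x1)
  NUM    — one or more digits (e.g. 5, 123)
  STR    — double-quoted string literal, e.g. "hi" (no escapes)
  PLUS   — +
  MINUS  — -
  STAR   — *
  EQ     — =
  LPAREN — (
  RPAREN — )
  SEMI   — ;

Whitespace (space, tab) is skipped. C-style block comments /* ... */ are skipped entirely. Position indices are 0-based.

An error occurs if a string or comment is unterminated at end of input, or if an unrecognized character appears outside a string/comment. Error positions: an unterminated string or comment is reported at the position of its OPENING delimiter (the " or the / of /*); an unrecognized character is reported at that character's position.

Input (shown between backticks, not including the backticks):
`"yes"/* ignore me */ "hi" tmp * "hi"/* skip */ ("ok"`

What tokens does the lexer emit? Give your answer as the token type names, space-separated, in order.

pos=0: enter STRING mode
pos=0: emit STR "yes" (now at pos=5)
pos=5: enter COMMENT mode (saw '/*')
exit COMMENT mode (now at pos=20)
pos=21: enter STRING mode
pos=21: emit STR "hi" (now at pos=25)
pos=26: emit ID 'tmp' (now at pos=29)
pos=30: emit STAR '*'
pos=32: enter STRING mode
pos=32: emit STR "hi" (now at pos=36)
pos=36: enter COMMENT mode (saw '/*')
exit COMMENT mode (now at pos=46)
pos=47: emit LPAREN '('
pos=48: enter STRING mode
pos=48: emit STR "ok" (now at pos=52)
DONE. 7 tokens: [STR, STR, ID, STAR, STR, LPAREN, STR]

Answer: STR STR ID STAR STR LPAREN STR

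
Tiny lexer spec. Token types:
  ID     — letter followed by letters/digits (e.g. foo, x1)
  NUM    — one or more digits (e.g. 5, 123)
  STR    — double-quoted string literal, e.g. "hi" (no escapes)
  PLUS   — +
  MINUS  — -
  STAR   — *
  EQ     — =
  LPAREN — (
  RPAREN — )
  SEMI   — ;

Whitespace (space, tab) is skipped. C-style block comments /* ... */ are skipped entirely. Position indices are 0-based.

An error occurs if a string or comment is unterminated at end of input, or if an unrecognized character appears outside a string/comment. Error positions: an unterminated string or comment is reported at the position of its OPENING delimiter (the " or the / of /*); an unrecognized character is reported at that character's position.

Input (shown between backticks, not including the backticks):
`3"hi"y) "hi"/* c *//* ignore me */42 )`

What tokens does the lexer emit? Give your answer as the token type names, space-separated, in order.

pos=0: emit NUM '3' (now at pos=1)
pos=1: enter STRING mode
pos=1: emit STR "hi" (now at pos=5)
pos=5: emit ID 'y' (now at pos=6)
pos=6: emit RPAREN ')'
pos=8: enter STRING mode
pos=8: emit STR "hi" (now at pos=12)
pos=12: enter COMMENT mode (saw '/*')
exit COMMENT mode (now at pos=19)
pos=19: enter COMMENT mode (saw '/*')
exit COMMENT mode (now at pos=34)
pos=34: emit NUM '42' (now at pos=36)
pos=37: emit RPAREN ')'
DONE. 7 tokens: [NUM, STR, ID, RPAREN, STR, NUM, RPAREN]

Answer: NUM STR ID RPAREN STR NUM RPAREN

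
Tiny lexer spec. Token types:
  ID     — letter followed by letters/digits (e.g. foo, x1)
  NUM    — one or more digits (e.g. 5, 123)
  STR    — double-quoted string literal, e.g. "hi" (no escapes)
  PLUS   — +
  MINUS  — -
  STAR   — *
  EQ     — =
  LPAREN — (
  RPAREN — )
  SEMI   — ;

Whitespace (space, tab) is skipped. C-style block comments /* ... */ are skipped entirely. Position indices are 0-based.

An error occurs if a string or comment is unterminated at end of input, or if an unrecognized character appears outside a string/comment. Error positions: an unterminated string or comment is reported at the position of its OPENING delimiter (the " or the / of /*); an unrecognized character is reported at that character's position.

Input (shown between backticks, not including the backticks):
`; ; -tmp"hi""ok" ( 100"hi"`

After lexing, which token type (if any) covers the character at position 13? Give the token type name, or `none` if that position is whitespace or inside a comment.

pos=0: emit SEMI ';'
pos=2: emit SEMI ';'
pos=4: emit MINUS '-'
pos=5: emit ID 'tmp' (now at pos=8)
pos=8: enter STRING mode
pos=8: emit STR "hi" (now at pos=12)
pos=12: enter STRING mode
pos=12: emit STR "ok" (now at pos=16)
pos=17: emit LPAREN '('
pos=19: emit NUM '100' (now at pos=22)
pos=22: enter STRING mode
pos=22: emit STR "hi" (now at pos=26)
DONE. 9 tokens: [SEMI, SEMI, MINUS, ID, STR, STR, LPAREN, NUM, STR]
Position 13: char is 'o' -> STR

Answer: STR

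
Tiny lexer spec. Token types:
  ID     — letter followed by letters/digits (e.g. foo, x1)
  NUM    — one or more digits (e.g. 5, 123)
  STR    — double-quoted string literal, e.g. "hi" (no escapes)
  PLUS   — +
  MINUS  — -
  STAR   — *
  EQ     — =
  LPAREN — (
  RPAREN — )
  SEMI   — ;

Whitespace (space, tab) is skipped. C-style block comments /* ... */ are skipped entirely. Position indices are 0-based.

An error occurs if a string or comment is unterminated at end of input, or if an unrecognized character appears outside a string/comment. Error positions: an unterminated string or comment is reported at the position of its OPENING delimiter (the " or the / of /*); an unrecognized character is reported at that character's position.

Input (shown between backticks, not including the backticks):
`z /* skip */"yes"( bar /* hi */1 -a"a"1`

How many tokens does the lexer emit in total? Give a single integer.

pos=0: emit ID 'z' (now at pos=1)
pos=2: enter COMMENT mode (saw '/*')
exit COMMENT mode (now at pos=12)
pos=12: enter STRING mode
pos=12: emit STR "yes" (now at pos=17)
pos=17: emit LPAREN '('
pos=19: emit ID 'bar' (now at pos=22)
pos=23: enter COMMENT mode (saw '/*')
exit COMMENT mode (now at pos=31)
pos=31: emit NUM '1' (now at pos=32)
pos=33: emit MINUS '-'
pos=34: emit ID 'a' (now at pos=35)
pos=35: enter STRING mode
pos=35: emit STR "a" (now at pos=38)
pos=38: emit NUM '1' (now at pos=39)
DONE. 9 tokens: [ID, STR, LPAREN, ID, NUM, MINUS, ID, STR, NUM]

Answer: 9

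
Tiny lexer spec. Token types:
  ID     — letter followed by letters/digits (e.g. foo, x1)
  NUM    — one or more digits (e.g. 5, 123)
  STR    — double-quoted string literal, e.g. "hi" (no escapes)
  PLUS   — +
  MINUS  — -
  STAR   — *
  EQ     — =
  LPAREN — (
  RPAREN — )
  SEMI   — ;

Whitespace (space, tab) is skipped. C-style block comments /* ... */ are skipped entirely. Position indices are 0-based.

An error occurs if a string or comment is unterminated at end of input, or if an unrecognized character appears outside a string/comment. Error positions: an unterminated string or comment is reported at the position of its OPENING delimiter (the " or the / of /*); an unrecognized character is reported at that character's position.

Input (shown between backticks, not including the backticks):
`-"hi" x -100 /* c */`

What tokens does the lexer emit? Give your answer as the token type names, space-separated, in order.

Answer: MINUS STR ID MINUS NUM

Derivation:
pos=0: emit MINUS '-'
pos=1: enter STRING mode
pos=1: emit STR "hi" (now at pos=5)
pos=6: emit ID 'x' (now at pos=7)
pos=8: emit MINUS '-'
pos=9: emit NUM '100' (now at pos=12)
pos=13: enter COMMENT mode (saw '/*')
exit COMMENT mode (now at pos=20)
DONE. 5 tokens: [MINUS, STR, ID, MINUS, NUM]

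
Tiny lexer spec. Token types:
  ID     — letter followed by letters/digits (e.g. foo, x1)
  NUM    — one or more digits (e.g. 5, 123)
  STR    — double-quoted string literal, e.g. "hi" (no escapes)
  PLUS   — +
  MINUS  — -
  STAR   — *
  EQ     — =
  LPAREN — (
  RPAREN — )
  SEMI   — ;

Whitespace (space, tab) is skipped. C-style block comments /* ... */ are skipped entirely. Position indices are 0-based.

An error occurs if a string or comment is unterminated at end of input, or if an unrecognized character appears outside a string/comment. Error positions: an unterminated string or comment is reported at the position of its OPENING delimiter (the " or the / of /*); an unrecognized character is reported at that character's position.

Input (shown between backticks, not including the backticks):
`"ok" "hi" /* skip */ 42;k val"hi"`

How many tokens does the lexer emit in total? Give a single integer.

pos=0: enter STRING mode
pos=0: emit STR "ok" (now at pos=4)
pos=5: enter STRING mode
pos=5: emit STR "hi" (now at pos=9)
pos=10: enter COMMENT mode (saw '/*')
exit COMMENT mode (now at pos=20)
pos=21: emit NUM '42' (now at pos=23)
pos=23: emit SEMI ';'
pos=24: emit ID 'k' (now at pos=25)
pos=26: emit ID 'val' (now at pos=29)
pos=29: enter STRING mode
pos=29: emit STR "hi" (now at pos=33)
DONE. 7 tokens: [STR, STR, NUM, SEMI, ID, ID, STR]

Answer: 7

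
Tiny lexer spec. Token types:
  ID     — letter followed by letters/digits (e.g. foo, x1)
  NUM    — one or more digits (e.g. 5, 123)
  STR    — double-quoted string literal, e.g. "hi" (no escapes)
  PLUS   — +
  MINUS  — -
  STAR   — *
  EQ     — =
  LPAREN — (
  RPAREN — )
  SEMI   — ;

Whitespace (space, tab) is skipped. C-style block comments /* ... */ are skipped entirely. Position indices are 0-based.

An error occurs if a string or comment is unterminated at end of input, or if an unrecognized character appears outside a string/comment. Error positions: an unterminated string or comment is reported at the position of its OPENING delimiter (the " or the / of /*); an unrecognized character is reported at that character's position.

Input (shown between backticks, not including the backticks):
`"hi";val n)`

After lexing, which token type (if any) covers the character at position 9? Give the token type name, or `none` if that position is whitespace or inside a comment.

pos=0: enter STRING mode
pos=0: emit STR "hi" (now at pos=4)
pos=4: emit SEMI ';'
pos=5: emit ID 'val' (now at pos=8)
pos=9: emit ID 'n' (now at pos=10)
pos=10: emit RPAREN ')'
DONE. 5 tokens: [STR, SEMI, ID, ID, RPAREN]
Position 9: char is 'n' -> ID

Answer: ID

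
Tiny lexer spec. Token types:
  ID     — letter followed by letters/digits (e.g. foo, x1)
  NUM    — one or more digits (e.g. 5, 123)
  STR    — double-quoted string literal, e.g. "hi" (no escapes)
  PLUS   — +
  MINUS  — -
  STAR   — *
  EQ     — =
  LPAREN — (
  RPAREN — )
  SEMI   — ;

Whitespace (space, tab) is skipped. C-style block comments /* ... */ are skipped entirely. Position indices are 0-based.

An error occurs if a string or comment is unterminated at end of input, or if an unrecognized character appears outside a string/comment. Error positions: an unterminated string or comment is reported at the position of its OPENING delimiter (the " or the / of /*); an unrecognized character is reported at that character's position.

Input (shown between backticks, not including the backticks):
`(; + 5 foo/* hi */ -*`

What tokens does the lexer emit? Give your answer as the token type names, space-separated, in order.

pos=0: emit LPAREN '('
pos=1: emit SEMI ';'
pos=3: emit PLUS '+'
pos=5: emit NUM '5' (now at pos=6)
pos=7: emit ID 'foo' (now at pos=10)
pos=10: enter COMMENT mode (saw '/*')
exit COMMENT mode (now at pos=18)
pos=19: emit MINUS '-'
pos=20: emit STAR '*'
DONE. 7 tokens: [LPAREN, SEMI, PLUS, NUM, ID, MINUS, STAR]

Answer: LPAREN SEMI PLUS NUM ID MINUS STAR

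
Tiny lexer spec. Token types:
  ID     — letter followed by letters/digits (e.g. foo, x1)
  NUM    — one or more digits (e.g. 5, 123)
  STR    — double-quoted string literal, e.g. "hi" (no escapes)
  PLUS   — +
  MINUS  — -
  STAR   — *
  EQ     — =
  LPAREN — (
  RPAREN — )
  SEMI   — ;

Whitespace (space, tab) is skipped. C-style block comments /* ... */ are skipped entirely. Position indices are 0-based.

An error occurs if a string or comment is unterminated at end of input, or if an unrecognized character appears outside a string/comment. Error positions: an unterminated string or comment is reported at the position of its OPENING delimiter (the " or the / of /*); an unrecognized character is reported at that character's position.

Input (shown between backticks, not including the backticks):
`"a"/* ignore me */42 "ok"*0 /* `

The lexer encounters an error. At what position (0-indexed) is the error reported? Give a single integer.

pos=0: enter STRING mode
pos=0: emit STR "a" (now at pos=3)
pos=3: enter COMMENT mode (saw '/*')
exit COMMENT mode (now at pos=18)
pos=18: emit NUM '42' (now at pos=20)
pos=21: enter STRING mode
pos=21: emit STR "ok" (now at pos=25)
pos=25: emit STAR '*'
pos=26: emit NUM '0' (now at pos=27)
pos=28: enter COMMENT mode (saw '/*')
pos=28: ERROR — unterminated comment (reached EOF)

Answer: 28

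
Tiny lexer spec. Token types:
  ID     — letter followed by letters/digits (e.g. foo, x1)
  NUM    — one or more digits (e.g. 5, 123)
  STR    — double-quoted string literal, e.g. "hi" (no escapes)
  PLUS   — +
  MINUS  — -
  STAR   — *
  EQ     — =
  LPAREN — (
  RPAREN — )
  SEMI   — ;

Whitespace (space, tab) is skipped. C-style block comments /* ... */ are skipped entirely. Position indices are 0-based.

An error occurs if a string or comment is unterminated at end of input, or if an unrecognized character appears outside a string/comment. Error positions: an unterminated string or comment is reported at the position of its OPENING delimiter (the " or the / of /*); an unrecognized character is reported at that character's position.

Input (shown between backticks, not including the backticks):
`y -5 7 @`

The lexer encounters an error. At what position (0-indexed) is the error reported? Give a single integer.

pos=0: emit ID 'y' (now at pos=1)
pos=2: emit MINUS '-'
pos=3: emit NUM '5' (now at pos=4)
pos=5: emit NUM '7' (now at pos=6)
pos=7: ERROR — unrecognized char '@'

Answer: 7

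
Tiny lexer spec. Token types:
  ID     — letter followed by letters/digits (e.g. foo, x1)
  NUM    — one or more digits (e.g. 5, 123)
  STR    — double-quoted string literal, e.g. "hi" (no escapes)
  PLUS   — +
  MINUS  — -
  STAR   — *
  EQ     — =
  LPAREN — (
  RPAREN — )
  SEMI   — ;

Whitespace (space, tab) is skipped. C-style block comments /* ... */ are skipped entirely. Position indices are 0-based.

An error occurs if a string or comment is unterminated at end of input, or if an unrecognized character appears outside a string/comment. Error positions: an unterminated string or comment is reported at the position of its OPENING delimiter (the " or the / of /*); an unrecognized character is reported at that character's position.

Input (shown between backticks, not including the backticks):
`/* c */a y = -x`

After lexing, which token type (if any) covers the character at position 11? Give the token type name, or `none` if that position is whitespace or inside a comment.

pos=0: enter COMMENT mode (saw '/*')
exit COMMENT mode (now at pos=7)
pos=7: emit ID 'a' (now at pos=8)
pos=9: emit ID 'y' (now at pos=10)
pos=11: emit EQ '='
pos=13: emit MINUS '-'
pos=14: emit ID 'x' (now at pos=15)
DONE. 5 tokens: [ID, ID, EQ, MINUS, ID]
Position 11: char is '=' -> EQ

Answer: EQ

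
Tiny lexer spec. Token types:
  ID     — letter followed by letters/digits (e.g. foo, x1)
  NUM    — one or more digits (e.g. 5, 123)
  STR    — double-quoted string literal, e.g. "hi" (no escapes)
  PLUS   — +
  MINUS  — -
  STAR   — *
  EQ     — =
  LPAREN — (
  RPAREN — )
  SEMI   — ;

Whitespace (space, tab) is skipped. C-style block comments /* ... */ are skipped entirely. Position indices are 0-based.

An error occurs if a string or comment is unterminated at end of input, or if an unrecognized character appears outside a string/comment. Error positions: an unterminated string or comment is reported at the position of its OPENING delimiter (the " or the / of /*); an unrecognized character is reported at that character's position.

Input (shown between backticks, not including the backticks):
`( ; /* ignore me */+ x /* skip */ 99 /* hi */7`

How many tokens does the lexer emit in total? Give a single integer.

pos=0: emit LPAREN '('
pos=2: emit SEMI ';'
pos=4: enter COMMENT mode (saw '/*')
exit COMMENT mode (now at pos=19)
pos=19: emit PLUS '+'
pos=21: emit ID 'x' (now at pos=22)
pos=23: enter COMMENT mode (saw '/*')
exit COMMENT mode (now at pos=33)
pos=34: emit NUM '99' (now at pos=36)
pos=37: enter COMMENT mode (saw '/*')
exit COMMENT mode (now at pos=45)
pos=45: emit NUM '7' (now at pos=46)
DONE. 6 tokens: [LPAREN, SEMI, PLUS, ID, NUM, NUM]

Answer: 6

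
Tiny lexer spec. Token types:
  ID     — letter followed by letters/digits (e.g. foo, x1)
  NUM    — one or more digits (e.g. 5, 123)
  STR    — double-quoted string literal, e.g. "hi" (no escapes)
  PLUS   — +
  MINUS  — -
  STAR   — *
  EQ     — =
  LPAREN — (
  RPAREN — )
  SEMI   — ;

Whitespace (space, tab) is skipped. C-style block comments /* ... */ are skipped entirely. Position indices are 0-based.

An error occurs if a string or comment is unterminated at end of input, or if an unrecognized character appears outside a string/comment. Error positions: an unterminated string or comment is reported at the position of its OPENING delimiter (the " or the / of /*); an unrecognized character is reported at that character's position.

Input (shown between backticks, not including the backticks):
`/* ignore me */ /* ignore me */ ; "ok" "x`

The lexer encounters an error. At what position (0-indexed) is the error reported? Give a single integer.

Answer: 39

Derivation:
pos=0: enter COMMENT mode (saw '/*')
exit COMMENT mode (now at pos=15)
pos=16: enter COMMENT mode (saw '/*')
exit COMMENT mode (now at pos=31)
pos=32: emit SEMI ';'
pos=34: enter STRING mode
pos=34: emit STR "ok" (now at pos=38)
pos=39: enter STRING mode
pos=39: ERROR — unterminated string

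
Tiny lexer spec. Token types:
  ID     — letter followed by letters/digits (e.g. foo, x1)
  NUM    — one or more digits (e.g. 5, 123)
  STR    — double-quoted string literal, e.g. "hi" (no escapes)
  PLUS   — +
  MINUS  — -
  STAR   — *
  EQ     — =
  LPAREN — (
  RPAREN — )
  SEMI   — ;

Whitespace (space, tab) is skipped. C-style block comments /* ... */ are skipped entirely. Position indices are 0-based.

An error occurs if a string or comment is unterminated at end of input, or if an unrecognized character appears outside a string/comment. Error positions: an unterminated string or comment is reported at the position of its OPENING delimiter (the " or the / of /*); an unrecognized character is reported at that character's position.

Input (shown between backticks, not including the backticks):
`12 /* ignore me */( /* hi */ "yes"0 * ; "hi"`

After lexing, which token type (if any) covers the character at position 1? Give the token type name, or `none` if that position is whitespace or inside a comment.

Answer: NUM

Derivation:
pos=0: emit NUM '12' (now at pos=2)
pos=3: enter COMMENT mode (saw '/*')
exit COMMENT mode (now at pos=18)
pos=18: emit LPAREN '('
pos=20: enter COMMENT mode (saw '/*')
exit COMMENT mode (now at pos=28)
pos=29: enter STRING mode
pos=29: emit STR "yes" (now at pos=34)
pos=34: emit NUM '0' (now at pos=35)
pos=36: emit STAR '*'
pos=38: emit SEMI ';'
pos=40: enter STRING mode
pos=40: emit STR "hi" (now at pos=44)
DONE. 7 tokens: [NUM, LPAREN, STR, NUM, STAR, SEMI, STR]
Position 1: char is '2' -> NUM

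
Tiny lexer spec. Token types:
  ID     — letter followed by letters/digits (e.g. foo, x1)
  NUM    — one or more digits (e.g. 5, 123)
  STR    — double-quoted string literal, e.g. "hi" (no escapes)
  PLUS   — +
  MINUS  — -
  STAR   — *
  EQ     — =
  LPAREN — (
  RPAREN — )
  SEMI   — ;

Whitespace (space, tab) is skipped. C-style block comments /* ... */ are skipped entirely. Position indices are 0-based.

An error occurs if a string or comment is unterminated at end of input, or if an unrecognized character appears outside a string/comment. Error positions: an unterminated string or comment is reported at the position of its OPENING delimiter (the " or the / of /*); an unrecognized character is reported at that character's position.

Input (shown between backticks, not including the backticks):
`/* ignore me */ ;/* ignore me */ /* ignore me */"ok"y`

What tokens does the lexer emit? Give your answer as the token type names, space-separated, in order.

Answer: SEMI STR ID

Derivation:
pos=0: enter COMMENT mode (saw '/*')
exit COMMENT mode (now at pos=15)
pos=16: emit SEMI ';'
pos=17: enter COMMENT mode (saw '/*')
exit COMMENT mode (now at pos=32)
pos=33: enter COMMENT mode (saw '/*')
exit COMMENT mode (now at pos=48)
pos=48: enter STRING mode
pos=48: emit STR "ok" (now at pos=52)
pos=52: emit ID 'y' (now at pos=53)
DONE. 3 tokens: [SEMI, STR, ID]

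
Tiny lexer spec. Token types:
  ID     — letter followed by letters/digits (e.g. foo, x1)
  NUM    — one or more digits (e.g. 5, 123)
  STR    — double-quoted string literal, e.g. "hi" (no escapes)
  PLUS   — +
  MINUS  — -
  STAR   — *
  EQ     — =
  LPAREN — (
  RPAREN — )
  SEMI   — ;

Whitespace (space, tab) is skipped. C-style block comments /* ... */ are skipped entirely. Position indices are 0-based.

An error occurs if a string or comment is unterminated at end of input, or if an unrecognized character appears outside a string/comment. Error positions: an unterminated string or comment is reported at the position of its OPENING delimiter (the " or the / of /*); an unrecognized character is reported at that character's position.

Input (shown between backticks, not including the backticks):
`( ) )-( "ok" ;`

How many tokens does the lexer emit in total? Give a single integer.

pos=0: emit LPAREN '('
pos=2: emit RPAREN ')'
pos=4: emit RPAREN ')'
pos=5: emit MINUS '-'
pos=6: emit LPAREN '('
pos=8: enter STRING mode
pos=8: emit STR "ok" (now at pos=12)
pos=13: emit SEMI ';'
DONE. 7 tokens: [LPAREN, RPAREN, RPAREN, MINUS, LPAREN, STR, SEMI]

Answer: 7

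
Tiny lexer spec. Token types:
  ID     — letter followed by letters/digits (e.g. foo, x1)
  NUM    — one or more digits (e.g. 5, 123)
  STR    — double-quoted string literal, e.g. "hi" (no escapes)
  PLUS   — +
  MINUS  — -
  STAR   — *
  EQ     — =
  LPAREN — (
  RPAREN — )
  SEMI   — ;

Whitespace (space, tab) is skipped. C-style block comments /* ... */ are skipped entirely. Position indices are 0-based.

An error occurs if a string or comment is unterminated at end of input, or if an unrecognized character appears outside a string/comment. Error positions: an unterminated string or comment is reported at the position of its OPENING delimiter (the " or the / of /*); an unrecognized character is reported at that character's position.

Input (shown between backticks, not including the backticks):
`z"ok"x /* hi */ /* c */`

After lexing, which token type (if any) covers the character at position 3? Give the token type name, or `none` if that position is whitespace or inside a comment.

pos=0: emit ID 'z' (now at pos=1)
pos=1: enter STRING mode
pos=1: emit STR "ok" (now at pos=5)
pos=5: emit ID 'x' (now at pos=6)
pos=7: enter COMMENT mode (saw '/*')
exit COMMENT mode (now at pos=15)
pos=16: enter COMMENT mode (saw '/*')
exit COMMENT mode (now at pos=23)
DONE. 3 tokens: [ID, STR, ID]
Position 3: char is 'k' -> STR

Answer: STR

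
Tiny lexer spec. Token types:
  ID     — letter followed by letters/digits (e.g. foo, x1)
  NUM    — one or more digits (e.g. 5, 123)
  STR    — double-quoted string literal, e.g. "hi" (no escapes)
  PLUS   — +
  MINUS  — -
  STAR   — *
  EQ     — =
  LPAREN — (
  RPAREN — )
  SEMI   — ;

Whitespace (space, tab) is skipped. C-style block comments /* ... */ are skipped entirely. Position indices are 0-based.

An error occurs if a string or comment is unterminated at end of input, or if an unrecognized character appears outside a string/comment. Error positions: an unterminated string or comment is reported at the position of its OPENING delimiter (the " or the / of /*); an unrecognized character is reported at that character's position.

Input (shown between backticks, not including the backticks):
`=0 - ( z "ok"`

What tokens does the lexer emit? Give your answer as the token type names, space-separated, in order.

pos=0: emit EQ '='
pos=1: emit NUM '0' (now at pos=2)
pos=3: emit MINUS '-'
pos=5: emit LPAREN '('
pos=7: emit ID 'z' (now at pos=8)
pos=9: enter STRING mode
pos=9: emit STR "ok" (now at pos=13)
DONE. 6 tokens: [EQ, NUM, MINUS, LPAREN, ID, STR]

Answer: EQ NUM MINUS LPAREN ID STR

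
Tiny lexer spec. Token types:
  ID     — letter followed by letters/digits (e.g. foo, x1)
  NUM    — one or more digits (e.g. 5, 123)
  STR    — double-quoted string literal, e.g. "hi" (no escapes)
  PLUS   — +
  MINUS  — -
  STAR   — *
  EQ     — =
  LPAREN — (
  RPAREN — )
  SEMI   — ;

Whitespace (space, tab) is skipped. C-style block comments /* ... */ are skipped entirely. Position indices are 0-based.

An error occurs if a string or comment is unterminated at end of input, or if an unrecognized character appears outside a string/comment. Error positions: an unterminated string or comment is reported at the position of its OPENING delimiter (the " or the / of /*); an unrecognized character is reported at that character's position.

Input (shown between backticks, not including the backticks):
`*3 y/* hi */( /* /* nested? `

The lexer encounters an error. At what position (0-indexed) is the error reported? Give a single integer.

Answer: 14

Derivation:
pos=0: emit STAR '*'
pos=1: emit NUM '3' (now at pos=2)
pos=3: emit ID 'y' (now at pos=4)
pos=4: enter COMMENT mode (saw '/*')
exit COMMENT mode (now at pos=12)
pos=12: emit LPAREN '('
pos=14: enter COMMENT mode (saw '/*')
pos=14: ERROR — unterminated comment (reached EOF)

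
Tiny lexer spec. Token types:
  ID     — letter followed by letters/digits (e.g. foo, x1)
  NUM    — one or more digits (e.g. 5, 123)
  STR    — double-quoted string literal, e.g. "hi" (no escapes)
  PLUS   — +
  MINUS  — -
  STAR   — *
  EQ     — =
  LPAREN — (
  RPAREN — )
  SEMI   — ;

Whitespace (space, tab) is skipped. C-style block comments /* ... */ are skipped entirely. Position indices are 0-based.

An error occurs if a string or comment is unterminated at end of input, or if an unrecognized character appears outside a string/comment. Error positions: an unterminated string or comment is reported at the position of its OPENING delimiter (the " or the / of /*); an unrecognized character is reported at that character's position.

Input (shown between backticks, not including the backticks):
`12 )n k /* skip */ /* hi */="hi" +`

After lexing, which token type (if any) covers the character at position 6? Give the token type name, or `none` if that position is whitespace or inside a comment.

pos=0: emit NUM '12' (now at pos=2)
pos=3: emit RPAREN ')'
pos=4: emit ID 'n' (now at pos=5)
pos=6: emit ID 'k' (now at pos=7)
pos=8: enter COMMENT mode (saw '/*')
exit COMMENT mode (now at pos=18)
pos=19: enter COMMENT mode (saw '/*')
exit COMMENT mode (now at pos=27)
pos=27: emit EQ '='
pos=28: enter STRING mode
pos=28: emit STR "hi" (now at pos=32)
pos=33: emit PLUS '+'
DONE. 7 tokens: [NUM, RPAREN, ID, ID, EQ, STR, PLUS]
Position 6: char is 'k' -> ID

Answer: ID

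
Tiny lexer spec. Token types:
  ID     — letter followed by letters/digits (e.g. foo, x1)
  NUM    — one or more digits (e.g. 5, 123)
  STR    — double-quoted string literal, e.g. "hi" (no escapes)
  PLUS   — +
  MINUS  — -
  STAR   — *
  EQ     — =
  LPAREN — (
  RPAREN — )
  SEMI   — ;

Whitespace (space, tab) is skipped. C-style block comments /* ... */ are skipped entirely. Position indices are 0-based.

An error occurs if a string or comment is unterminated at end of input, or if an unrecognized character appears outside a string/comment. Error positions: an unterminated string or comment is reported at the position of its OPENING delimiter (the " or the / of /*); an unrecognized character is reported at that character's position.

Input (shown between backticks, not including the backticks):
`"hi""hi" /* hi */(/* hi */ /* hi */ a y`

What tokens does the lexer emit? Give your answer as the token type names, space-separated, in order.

Answer: STR STR LPAREN ID ID

Derivation:
pos=0: enter STRING mode
pos=0: emit STR "hi" (now at pos=4)
pos=4: enter STRING mode
pos=4: emit STR "hi" (now at pos=8)
pos=9: enter COMMENT mode (saw '/*')
exit COMMENT mode (now at pos=17)
pos=17: emit LPAREN '('
pos=18: enter COMMENT mode (saw '/*')
exit COMMENT mode (now at pos=26)
pos=27: enter COMMENT mode (saw '/*')
exit COMMENT mode (now at pos=35)
pos=36: emit ID 'a' (now at pos=37)
pos=38: emit ID 'y' (now at pos=39)
DONE. 5 tokens: [STR, STR, LPAREN, ID, ID]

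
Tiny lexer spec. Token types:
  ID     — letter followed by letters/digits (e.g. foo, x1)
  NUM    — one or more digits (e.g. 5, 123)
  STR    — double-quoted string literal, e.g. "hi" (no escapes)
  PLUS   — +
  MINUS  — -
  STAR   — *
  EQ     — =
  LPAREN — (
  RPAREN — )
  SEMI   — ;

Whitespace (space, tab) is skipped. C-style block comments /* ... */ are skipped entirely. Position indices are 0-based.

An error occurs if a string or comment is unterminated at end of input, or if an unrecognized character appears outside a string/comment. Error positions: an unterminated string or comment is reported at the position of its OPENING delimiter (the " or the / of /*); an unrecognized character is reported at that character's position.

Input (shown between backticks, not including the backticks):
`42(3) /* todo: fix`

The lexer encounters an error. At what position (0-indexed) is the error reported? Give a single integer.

pos=0: emit NUM '42' (now at pos=2)
pos=2: emit LPAREN '('
pos=3: emit NUM '3' (now at pos=4)
pos=4: emit RPAREN ')'
pos=6: enter COMMENT mode (saw '/*')
pos=6: ERROR — unterminated comment (reached EOF)

Answer: 6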